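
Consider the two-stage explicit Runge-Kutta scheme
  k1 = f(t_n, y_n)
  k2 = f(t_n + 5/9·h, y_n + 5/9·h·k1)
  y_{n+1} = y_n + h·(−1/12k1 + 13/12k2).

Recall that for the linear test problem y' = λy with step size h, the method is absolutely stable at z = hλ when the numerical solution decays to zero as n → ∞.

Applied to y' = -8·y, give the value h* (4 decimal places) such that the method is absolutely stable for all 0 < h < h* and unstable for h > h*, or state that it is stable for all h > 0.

On y'=λy, z=hλ:
  k1=λy_n ⇒ h·k1=z·y_n;  k2=λ(1+5/9z)y_n ⇒ h·k2=z(1+5/9z)y_n
  y_{n+1}/y_n = 1 − 1/12z + 13/12z(1+5/9z) = 1 + z + 65/108z²
  R(z) = 1 + z + 65/108z².

Boundary: |R(x)|=1, x<0.
x=-1.31: |R|=0.7228
R=1: x+65/108x²=0 ⇒ x=−108/65=-1.6615; min R=1−1/(4·65/108)=0.5846>−1
Confirm numerically:
  x=-1.482: |R|=0.83986 <1
  x=-1.441: |R|=0.80873 <1
  x=-0.707: |R|=0.59384 <1
  x=-1.846: |R|=1.20494 >1
  x=-1.825: |R|=1.17954 >1
Stable set (-1.6615, 0).

(-1.6615,0); λ=-8 ⇒ h* = (108/65)/8 = 0.2077.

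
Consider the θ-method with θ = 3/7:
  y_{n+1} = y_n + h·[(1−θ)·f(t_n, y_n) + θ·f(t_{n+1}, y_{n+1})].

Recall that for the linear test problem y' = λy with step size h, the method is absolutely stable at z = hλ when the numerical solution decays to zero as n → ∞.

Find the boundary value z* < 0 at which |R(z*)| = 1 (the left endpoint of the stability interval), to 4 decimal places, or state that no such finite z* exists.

On y'=λy, z=hλ:
  y_{n+1} = y_n + z·[4/7·y_n + 3/7·y_{n+1}] ⇒ (1 − 3/7z)y_{n+1} = (1 + 4/7z)y_n
  ⇒ R(z) = (1 + 4/7z)/(1 − 3/7z).

Boundary: |R(x)|=1, x<0.
x=-1.66: |R|=0.0301
R=−1: 1+4/7x = −1+3/7x ⇒ -1/7x=2 ⇒ x=2/(-1/7)=-14.0000
Confirm numerically:
  x=-10.401: |R|=0.90579 <1
  x=-9.214: |R|=0.86184 <1
  x=-7.494: |R|=0.77932 <1
  x=-6.754: |R|=0.73421 <1
  x=-14.570: |R|=1.01124 >1
  x=-14.490: |R|=1.00971 >1
  x=-14.346: |R|=1.00691 >1
Interval (-14.0000, 0).

left endpoint -14.0000.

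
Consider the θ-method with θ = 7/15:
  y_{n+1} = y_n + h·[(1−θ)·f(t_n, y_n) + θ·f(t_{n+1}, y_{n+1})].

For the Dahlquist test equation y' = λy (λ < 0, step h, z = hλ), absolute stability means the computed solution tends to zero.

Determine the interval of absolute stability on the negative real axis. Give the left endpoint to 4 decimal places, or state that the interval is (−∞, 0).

z∈(-30.0000,0).

On y'=λy, z=hλ:
  y_{n+1} = y_n + z·[8/15·y_n + 7/15·y_{n+1}] ⇒ (1 − 7/15z)y_{n+1} = (1 + 8/15z)y_n
  R(z) = (1 + 8/15z)/(1 − 7/15z).

Boundary: |R(x)|=1, x<0.
x=-0.67: |R|=0.4896
R=−1: 1+8/15x = −1+7/15x ⇒ -1/15x=2 ⇒ x=2/(-1/15)=-30.0000
Confirm numerically:
  x=-29.474: |R|=0.99762 <1
  x=-27.586: |R|=0.98840 <1
  x=-25.410: |R|=0.97620 <1
  x=-23.277: |R|=0.96222 <1
  x=-30.573: |R|=1.00250 >1
  x=-30.236: |R|=1.00104 >1
  x=-30.024: |R|=1.00011 >1
So |R|<1 on (-30.0000, 0).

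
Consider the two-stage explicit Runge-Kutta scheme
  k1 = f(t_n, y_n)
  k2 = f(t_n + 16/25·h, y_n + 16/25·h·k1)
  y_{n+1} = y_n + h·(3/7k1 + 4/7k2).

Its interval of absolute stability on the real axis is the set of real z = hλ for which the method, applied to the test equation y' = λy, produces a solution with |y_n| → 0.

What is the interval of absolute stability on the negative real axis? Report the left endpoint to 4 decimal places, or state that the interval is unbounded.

On y'=λy, z=hλ:
  k1=λy_n ⇒ h·k1=z·y_n;  k2=λ(1+16/25z)y_n ⇒ h·k2=z(1+16/25z)y_n
  y_{n+1}/y_n = 1 + 3/7z + 4/7z(1+16/25z) = 1 + z + 64/175z²
  R(z) = 1 + z + 64/175z².

Need |R(x)|<1, x<0.
x=-1.76: |R|=0.3728
R=1: x+64/175x²=0 ⇒ x=−175/64=-2.7344; min R=1−1/(4·64/175)=0.3164>−1
Confirm numerically:
  x=-2.660: |R|=0.92765 <1
  x=-2.474: |R|=0.76442 <1
  x=-1.877: |R|=0.41146 <1
  x=-1.269: |R|=0.31993 <1
  x=-3.263: |R|=1.63082 >1
  x=-2.878: |R|=1.15117 >1
So |R|<1 on (-2.7344, 0).

(-2.7344, 0).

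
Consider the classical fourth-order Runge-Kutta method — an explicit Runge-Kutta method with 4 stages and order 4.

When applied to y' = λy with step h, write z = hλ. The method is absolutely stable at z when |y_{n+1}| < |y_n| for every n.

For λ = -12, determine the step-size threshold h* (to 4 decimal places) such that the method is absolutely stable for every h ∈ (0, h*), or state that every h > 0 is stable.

(-2.7853,0); λ=-12 ⇒ h* = 0.2321.

With y'=λy (z=hλ):
  order 4, 4-stage ⇒ R(z)=1+z+z^2/2+z^3/6+z^4/24
  (e.g. R(-0.34)=0.71181, |R|=0.71181)

Solve |R(x)|<1 on ℝ⁻.
x=-0.34: |R|=0.7118
|R(-3.15)|=1.7043 |R(-2.78)|=0.9920 |R(-2.1)|=0.3718
Bisect:
  x_lo=-3.3158 |R|=2.1422  x_hi=-0.2616 |R|=0.7698
  mid=-1.78871 |R|=0.28374 →hi
  mid=-2.55226 |R|=0.70187 →hi
  mid=-2.93404 |R|=1.24842 →lo
  mid=-2.74315 |R|=0.93830 →hi
  mid=-2.83859 |R|=1.08338 →lo
  mid=-2.79087 |R|=1.00844 →lo
  mid=-2.76701 |R|=0.97278 →hi
  mid=-2.77894 |R|=0.99047 →hi
  mid=-2.78491 |R|=0.99942 →hi
  ...
  [-2.78547,-2.78528] ⇒ x*=-2.7853
So |R|<1 on (-2.7853, 0).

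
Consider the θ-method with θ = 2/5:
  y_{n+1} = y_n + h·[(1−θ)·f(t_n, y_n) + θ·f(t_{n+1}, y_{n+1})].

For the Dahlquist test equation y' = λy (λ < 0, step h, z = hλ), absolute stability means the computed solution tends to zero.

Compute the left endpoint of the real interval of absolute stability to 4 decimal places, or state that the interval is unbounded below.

Test eqn y'=λy, z=hλ:
  y_{n+1} = y_n + z·[3/5·y_n + 2/5·y_{n+1}] ⇒ (1 − 2/5z)y_{n+1} = (1 + 3/5z)y_n
  so R(z) = (1 + 3/5z)/(1 − 2/5z).

Solve |R(x)|<1 on ℝ⁻.
x=-0.71: |R|=0.4470
R=−1: 1+3/5x = −1+2/5x ⇒ -1/5x=2 ⇒ x=2/(-1/5)=-10.0000
Confirm numerically:
  x=-9.115: |R|=0.96190 <1
  x=-8.840: |R|=0.94885 <1
  x=-8.341: |R|=0.92348 <1
  x=-6.760: |R|=0.82505 <1
  x=-10.568: |R|=1.02173 >1
  x=-10.337: |R|=1.01313 >1
  x=-10.300: |R|=1.01172 >1
So |R|<1 on (-10.0000, 0).

z* = -10.0000.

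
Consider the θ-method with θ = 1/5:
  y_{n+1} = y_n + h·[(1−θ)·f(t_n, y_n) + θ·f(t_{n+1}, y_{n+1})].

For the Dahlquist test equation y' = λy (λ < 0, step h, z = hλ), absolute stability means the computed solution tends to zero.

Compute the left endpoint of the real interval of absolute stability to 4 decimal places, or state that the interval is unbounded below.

Test eqn y'=λy, z=hλ:
  y_{n+1} = y_n + z·[4/5·y_n + 1/5·y_{n+1}] ⇒ (1 − 1/5z)y_{n+1} = (1 + 4/5z)y_n
  Hence R(z) = (1 + 4/5z)/(1 − 1/5z).

Solve |R(x)|<1 on ℝ⁻.
x=-1.75: |R|=0.2963
R=−1: 1+4/5x = −1+1/5x ⇒ -3/5x=2 ⇒ x=2/(-3/5)=-3.3333
Confirm numerically:
  x=-3.285: |R|=0.98250 <1
  x=-2.564: |R|=0.69487 <1
  x=-2.383: |R|=0.61384 <1
  x=-2.024: |R|=0.44077 <1
  x=-3.745: |R|=1.14122 >1
  x=-3.575: |R|=1.08455 >1
Interval (-3.3333, 0).

left endpoint -3.3333.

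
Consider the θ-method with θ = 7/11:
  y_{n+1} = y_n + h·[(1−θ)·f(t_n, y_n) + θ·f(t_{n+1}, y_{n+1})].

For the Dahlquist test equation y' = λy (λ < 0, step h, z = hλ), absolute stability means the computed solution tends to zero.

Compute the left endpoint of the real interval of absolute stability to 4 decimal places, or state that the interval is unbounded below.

On y'=λy, z=hλ:
  y_{n+1} = y_n + z·[4/11·y_n + 7/11·y_{n+1}] ⇒ (1 − 7/11z)y_{n+1} = (1 + 4/11z)y_n
  R(z) = (1 + 4/11z)/(1 − 7/11z).

Find x<0 with |R(x)|<1.
x=-1.64: |R|=0.1975
x=-2: |R|=0.1200
x=-10: |R|=0.3580
x=-100: |R|=0.5471
θ=7/11≥1/2 ⇒ |1+4/11x|<|1−7/11x| ∀x<0 ⇒ unbounded interval.

(−∞, 0) — no finite endpoint.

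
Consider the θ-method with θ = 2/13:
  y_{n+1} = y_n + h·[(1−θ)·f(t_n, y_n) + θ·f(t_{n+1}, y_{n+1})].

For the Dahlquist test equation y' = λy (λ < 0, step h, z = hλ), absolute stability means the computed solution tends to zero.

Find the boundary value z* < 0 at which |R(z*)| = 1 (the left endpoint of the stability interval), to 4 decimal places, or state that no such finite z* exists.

z* = -2.8889.

With y'=λy (z=hλ):
  y_{n+1} = y_n + z·[11/13·y_n + 2/13·y_{n+1}] ⇒ (1 − 2/13z)y_{n+1} = (1 + 11/13z)y_n
  ⇒ R(z) = (1 + 11/13z)/(1 − 2/13z).

Need |R(x)|<1, x<0.
x=-1.05: |R|=0.0960
R=−1: 1+11/13x = −1+2/13x ⇒ -9/13x=2 ⇒ x=2/(-9/13)=-2.8889
Confirm numerically:
  x=-2.764: |R|=0.93934 <1
  x=-2.520: |R|=0.81596 <1
  x=-2.072: |R|=0.57116 <1
  x=-1.639: |R|=0.30894 <1
  x=-3.442: |R|=1.25035 >1
  x=-2.965: |R|=1.03619 >1
  x=-2.919: |R|=1.01439 >1
Interval (-2.8889, 0).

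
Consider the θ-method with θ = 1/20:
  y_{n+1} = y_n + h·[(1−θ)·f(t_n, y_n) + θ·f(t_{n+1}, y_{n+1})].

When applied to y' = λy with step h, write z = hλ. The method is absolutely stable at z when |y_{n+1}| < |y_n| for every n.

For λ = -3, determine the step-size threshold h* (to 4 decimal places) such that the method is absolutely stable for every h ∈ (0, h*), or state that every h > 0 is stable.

(-2.2222,0); λ=-3 ⇒ h* = (20/9)/3 = 0.7407.

Set f=λy, z=hλ:
  y_{n+1} = y_n + z·[19/20·y_n + 1/20·y_{n+1}] ⇒ (1 − 1/20z)y_{n+1} = (1 + 19/20z)y_n
  ⇒ R(z) = (1 + 19/20z)/(1 − 1/20z).

Find x<0 with |R(x)|<1.
x=-1.15: |R|=0.0875
R=−1: 1+19/20x = −1+1/20x ⇒ -9/10x=2 ⇒ x=2/(-9/10)=-2.2222
Confirm numerically:
  x=-1.999: |R|=0.81736 <1
  x=-1.846: |R|=0.69001 <1
  x=-1.034: |R|=0.01683 <1
  x=-2.633: |R|=1.32669 >1
  x=-2.615: |R|=1.31262 >1
Stable set (-2.2222, 0).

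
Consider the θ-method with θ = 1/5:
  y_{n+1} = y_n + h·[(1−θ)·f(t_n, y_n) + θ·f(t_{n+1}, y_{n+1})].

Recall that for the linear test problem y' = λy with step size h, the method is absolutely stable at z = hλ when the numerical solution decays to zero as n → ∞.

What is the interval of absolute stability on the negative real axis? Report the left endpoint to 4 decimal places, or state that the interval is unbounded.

(-3.3333, 0).

Test eqn y'=λy, z=hλ:
  y_{n+1} = y_n + z·[4/5·y_n + 1/5·y_{n+1}] ⇒ (1 − 1/5z)y_{n+1} = (1 + 4/5z)y_n
  ⇒ R(z) = (1 + 4/5z)/(1 − 1/5z).

Find x<0 with |R(x)|<1.
x=-1.45: |R|=0.1240
R=−1: 1+4/5x = −1+1/5x ⇒ -3/5x=2 ⇒ x=2/(-3/5)=-3.3333
Confirm numerically:
  x=-2.497: |R|=0.66533 <1
  x=-2.196: |R|=0.52585 <1
  x=-1.410: |R|=0.09984 <1
  x=-1.391: |R|=0.08825 <1
  x=-3.850: |R|=1.17514 >1
  x=-3.375: |R|=1.01493 >1
Stable set (-3.3333, 0).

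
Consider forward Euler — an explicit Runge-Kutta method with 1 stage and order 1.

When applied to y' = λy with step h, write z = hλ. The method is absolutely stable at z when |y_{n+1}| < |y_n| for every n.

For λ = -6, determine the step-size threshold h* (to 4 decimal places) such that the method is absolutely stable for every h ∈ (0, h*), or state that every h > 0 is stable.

Test eqn y'=λy, z=hλ:
  order 1, 1-stage ⇒ R(z)=1+z
  (e.g. R(-0.42)=0.58000, |R|=0.58000)

Boundary: |R(x)|=1, x<0.
x=-0.42: |R|=0.5800
|R(-1.23)|=0.2300 |R(-1.21)|=0.2100 |R(-0.81)|=0.1900
Bisect:
  x_lo=-2.4506 |R|=1.4506  x_hi=-0.3167 |R|=0.6833
  mid=-1.38363 |R|=0.38363 →hi
  mid=-1.91709 |R|=0.91709 →hi
  mid=-2.18383 |R|=1.18383 →lo
  mid=-2.05046 |R|=1.05046 →lo
  mid=-1.98378 |R|=0.98378 →hi
  mid=-2.01712 |R|=1.01712 →lo
  mid=-2.00045 |R|=1.00045 →lo
  mid=-1.99211 |R|=0.99211 →hi
  mid=-1.99628 |R|=0.99628 →hi
  mid=-1.99837 |R|=0.99837 →hi
  ...
  [-2.00006,-1.99993] ⇒ x*=-2.0000
So |R|<1 on (-2.0000, 0).

(-2.0000,0); λ=-6 ⇒ h* = 0.3333.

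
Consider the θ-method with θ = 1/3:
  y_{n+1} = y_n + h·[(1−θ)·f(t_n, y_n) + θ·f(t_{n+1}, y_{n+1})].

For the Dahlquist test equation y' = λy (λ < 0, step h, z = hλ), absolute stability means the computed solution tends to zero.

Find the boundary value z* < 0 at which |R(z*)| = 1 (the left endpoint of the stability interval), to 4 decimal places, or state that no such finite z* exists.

With y'=λy (z=hλ):
  y_{n+1} = y_n + z·[2/3·y_n + 1/3·y_{n+1}] ⇒ (1 − 1/3z)y_{n+1} = (1 + 2/3z)y_n
  ⇒ R(z) = (1 + 2/3z)/(1 − 1/3z).

Need |R(x)|<1, x<0.
x=-1.77: |R|=0.1132
R=−1: 1+2/3x = −1+1/3x ⇒ -1/3x=2 ⇒ x=2/(-1/3)=-6.0000
Confirm numerically:
  x=-5.950: |R|=0.99441 <1
  x=-5.434: |R|=0.93289 <1
  x=-5.300: |R|=0.91566 <1
  x=-5.277: |R|=0.91265 <1
  x=-6.512: |R|=1.05383 >1
  x=-6.303: |R|=1.03257 >1
  x=-6.295: |R|=1.03174 >1
So |R|<1 on (-6.0000, 0).

z* = -6.0000.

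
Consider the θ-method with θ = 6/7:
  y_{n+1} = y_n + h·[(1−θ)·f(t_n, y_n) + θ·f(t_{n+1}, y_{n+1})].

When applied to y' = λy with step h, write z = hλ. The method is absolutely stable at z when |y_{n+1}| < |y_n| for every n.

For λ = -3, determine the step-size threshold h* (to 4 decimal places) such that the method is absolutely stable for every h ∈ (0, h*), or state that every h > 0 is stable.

Set f=λy, z=hλ:
  y_{n+1} = y_n + z·[1/7·y_n + 6/7·y_{n+1}] ⇒ (1 − 6/7z)y_{n+1} = (1 + 1/7z)y_n
  ⇒ R(z) = (1 + 1/7z)/(1 − 6/7z).

Find x<0 with |R(x)|<1.
x=-1.39: |R|=0.3657
x=-2: |R|=0.2632
x=-10: |R|=0.0448
x=-100: |R|=0.1532
θ=6/7≥1/2 ⇒ |1+1/7x|<|1−6/7x| ∀x<0 ⇒ stable on all of ℝ⁻.

(−∞, 0) — no finite endpoint. Any h>0 works for λ=-3.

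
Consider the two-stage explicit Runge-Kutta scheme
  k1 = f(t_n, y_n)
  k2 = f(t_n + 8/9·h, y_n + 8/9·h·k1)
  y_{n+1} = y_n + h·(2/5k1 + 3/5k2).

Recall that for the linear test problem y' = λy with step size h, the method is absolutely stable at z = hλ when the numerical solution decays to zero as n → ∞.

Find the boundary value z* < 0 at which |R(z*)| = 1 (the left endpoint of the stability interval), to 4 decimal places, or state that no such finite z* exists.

z* = -1.8750.

On y'=λy, z=hλ:
  k1=λy_n ⇒ h·k1=z·y_n;  k2=λ(1+8/9z)y_n ⇒ h·k2=z(1+8/9z)y_n
  y_{n+1}/y_n = 1 + 2/5z + 3/5z(1+8/9z) = 1 + z + 8/15z²
  R(z) = 1 + z + 8/15z².

Find x<0 with |R(x)|<1.
x=-0.86: |R|=0.5345
R=1: x+8/15x²=0 ⇒ x=−15/8=-1.8750; min R=1−1/(4·8/15)=0.5312>−1
Confirm numerically:
  x=-1.776: |R|=0.90623 <1
  x=-1.552: |R|=0.73264 <1
  x=-0.981: |R|=0.53226 <1
  x=-0.902: |R|=0.53192 <1
  x=-2.147: |R|=1.31146 >1
  x=-2.126: |R|=1.28460 >1
Interval (-1.8750, 0).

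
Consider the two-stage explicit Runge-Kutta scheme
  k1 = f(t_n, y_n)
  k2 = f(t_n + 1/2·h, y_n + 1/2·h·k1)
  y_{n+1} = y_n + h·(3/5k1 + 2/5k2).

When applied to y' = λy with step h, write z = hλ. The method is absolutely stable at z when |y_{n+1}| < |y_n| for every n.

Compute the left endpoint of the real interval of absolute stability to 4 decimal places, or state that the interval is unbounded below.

left endpoint -5.0000.

Test eqn y'=λy, z=hλ:
  k1=λy_n ⇒ h·k1=z·y_n;  k2=λ(1+1/2z)y_n ⇒ h·k2=z(1+1/2z)y_n
  y_{n+1}/y_n = 1 + 3/5z + 2/5z(1+1/2z) = 1 + z + 1/5z²
  R(z) = 1 + z + 1/5z².

Solve |R(x)|<1 on ℝ⁻.
x=-1.66: |R|=0.1089
R=1: x+1/5x²=0 ⇒ x=−5=-5.0000; min R=1−1/(4·1/5)=-0.2500>−1
Confirm numerically:
  x=-4.544: |R|=0.58559 <1
  x=-4.352: |R|=0.43598 <1
  x=-3.718: |R|=0.04670 <1
  x=-3.058: |R|=0.18773 <1
  x=-5.332: |R|=1.35404 >1
  x=-5.184: |R|=1.19077 >1
  x=-5.119: |R|=1.12183 >1
So |R|<1 on (-5.0000, 0).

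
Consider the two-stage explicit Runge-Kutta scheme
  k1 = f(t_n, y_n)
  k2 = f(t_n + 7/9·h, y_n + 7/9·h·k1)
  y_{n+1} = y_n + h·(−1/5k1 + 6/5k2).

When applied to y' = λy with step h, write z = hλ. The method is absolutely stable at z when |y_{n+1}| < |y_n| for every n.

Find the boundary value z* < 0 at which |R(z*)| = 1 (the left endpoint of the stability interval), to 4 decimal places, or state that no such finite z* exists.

Set f=λy, z=hλ:
  k1=λy_n ⇒ h·k1=z·y_n;  k2=λ(1+7/9z)y_n ⇒ h·k2=z(1+7/9z)y_n
  y_{n+1}/y_n = 1 − 1/5z + 6/5z(1+7/9z) = 1 + z + 14/15z²
  so R(z) = 1 + z + 14/15z².

Solve |R(x)|<1 on ℝ⁻.
x=-1.3: |R|=1.2773
R=1: x+14/15x²=0 ⇒ x=−15/14=-1.0714; min R=1−1/(4·14/15)=0.7321>−1
Confirm numerically:
  x=-0.846: |R|=0.82200 <1
  x=-0.718: |R|=0.76316 <1
  x=-0.482: |R|=0.73484 <1
  x=-1.577: |R|=1.74413 >1
  x=-1.109: |R|=1.03889 >1
Stable set (-1.0714, 0).

z* = -1.0714.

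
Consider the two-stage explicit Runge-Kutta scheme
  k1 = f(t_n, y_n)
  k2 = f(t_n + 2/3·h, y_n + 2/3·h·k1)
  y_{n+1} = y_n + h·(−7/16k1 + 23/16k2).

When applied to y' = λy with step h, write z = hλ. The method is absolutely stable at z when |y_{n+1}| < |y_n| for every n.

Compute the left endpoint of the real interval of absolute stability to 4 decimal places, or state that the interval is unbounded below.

z* = -1.0435.

Set f=λy, z=hλ:
  k1=λy_n ⇒ h·k1=z·y_n;  k2=λ(1+2/3z)y_n ⇒ h·k2=z(1+2/3z)y_n
  y_{n+1}/y_n = 1 − 7/16z + 23/16z(1+2/3z) = 1 + z + 23/24z²
  R(z) = 1 + z + 23/24z².

Solve |R(x)|<1 on ℝ⁻.
x=-1.14: |R|=1.1055
R=1: x+23/24x²=0 ⇒ x=−24/23=-1.0435; min R=1−1/(4·23/24)=0.7391>−1
Confirm numerically:
  x=-1.011: |R|=0.96853 <1
  x=-0.744: |R|=0.78647 <1
  x=-0.638: |R|=0.75208 <1
  x=-1.415: |R|=1.50380 >1
  x=-1.139: |R|=1.10427 >1
So |R|<1 on (-1.0435, 0).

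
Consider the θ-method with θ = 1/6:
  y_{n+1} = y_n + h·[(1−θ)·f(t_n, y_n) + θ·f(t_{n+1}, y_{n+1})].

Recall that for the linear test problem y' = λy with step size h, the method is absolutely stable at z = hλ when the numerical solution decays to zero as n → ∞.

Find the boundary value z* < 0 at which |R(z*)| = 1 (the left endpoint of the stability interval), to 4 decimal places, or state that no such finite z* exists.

With y'=λy (z=hλ):
  y_{n+1} = y_n + z·[5/6·y_n + 1/6·y_{n+1}] ⇒ (1 − 1/6z)y_{n+1} = (1 + 5/6z)y_n
  R(z) = (1 + 5/6z)/(1 − 1/6z).

Need |R(x)|<1, x<0.
x=-0.96: |R|=0.1724
R=−1: 1+5/6x = −1+1/6x ⇒ -2/3x=2 ⇒ x=2/(-2/3)=-3.0000
Confirm numerically:
  x=-2.604: |R|=0.81590 <1
  x=-2.496: |R|=0.76271 <1
  x=-1.771: |R|=0.36739 <1
  x=-1.627: |R|=0.27993 <1
  x=-3.248: |R|=1.10727 >1
  x=-3.114: |R|=1.05003 >1
  x=-3.052: |R|=1.02298 >1
So |R|<1 on (-3.0000, 0).

z* = -3.0000.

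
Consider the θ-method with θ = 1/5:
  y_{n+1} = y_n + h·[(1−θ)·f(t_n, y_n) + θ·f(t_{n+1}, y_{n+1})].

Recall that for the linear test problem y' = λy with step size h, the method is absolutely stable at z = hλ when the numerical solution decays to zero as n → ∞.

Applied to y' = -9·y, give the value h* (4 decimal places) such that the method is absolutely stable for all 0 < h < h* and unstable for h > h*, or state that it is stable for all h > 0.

Set f=λy, z=hλ:
  y_{n+1} = y_n + z·[4/5·y_n + 1/5·y_{n+1}] ⇒ (1 − 1/5z)y_{n+1} = (1 + 4/5z)y_n
  Hence R(z) = (1 + 4/5z)/(1 − 1/5z).

Find x<0 with |R(x)|<1.
x=-0.54: |R|=0.5126
R=−1: 1+4/5x = −1+1/5x ⇒ -3/5x=2 ⇒ x=2/(-3/5)=-3.3333
Confirm numerically:
  x=-2.579: |R|=0.70141 <1
  x=-1.610: |R|=0.21785 <1
  x=-1.357: |R|=0.06733 <1
  x=-3.763: |R|=1.14710 >1
  x=-3.484: |R|=1.05328 >1
Interval (-3.3333, 0).

(-3.3333,0); λ=-9 ⇒ h* = (10/3)/9 = 0.3704.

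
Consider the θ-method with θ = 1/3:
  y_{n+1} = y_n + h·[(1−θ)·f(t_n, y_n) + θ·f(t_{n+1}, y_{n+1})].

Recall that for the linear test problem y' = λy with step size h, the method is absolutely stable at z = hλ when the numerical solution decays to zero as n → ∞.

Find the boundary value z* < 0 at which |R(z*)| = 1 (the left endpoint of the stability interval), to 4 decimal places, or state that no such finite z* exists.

Test eqn y'=λy, z=hλ:
  y_{n+1} = y_n + z·[2/3·y_n + 1/3·y_{n+1}] ⇒ (1 − 1/3z)y_{n+1} = (1 + 2/3z)y_n
  so R(z) = (1 + 2/3z)/(1 − 1/3z).

Need |R(x)|<1, x<0.
x=-0.97: |R|=0.2670
R=−1: 1+2/3x = −1+1/3x ⇒ -1/3x=2 ⇒ x=2/(-1/3)=-6.0000
Confirm numerically:
  x=-5.248: |R|=0.90883 <1
  x=-4.423: |R|=0.78755 <1
  x=-2.717: |R|=0.42575 <1
  x=-6.339: |R|=1.03630 >1
  x=-6.136: |R|=1.01489 >1
  x=-6.047: |R|=1.00520 >1
So |R|<1 on (-6.0000, 0).

z* = -6.0000.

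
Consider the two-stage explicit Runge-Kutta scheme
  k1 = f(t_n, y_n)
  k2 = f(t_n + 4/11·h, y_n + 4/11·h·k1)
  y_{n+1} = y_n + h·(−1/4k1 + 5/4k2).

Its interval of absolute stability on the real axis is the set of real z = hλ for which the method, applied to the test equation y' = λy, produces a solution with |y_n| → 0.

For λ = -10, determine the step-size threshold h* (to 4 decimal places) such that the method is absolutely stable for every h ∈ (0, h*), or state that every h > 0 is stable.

Test eqn y'=λy, z=hλ:
  k1=λy_n ⇒ h·k1=z·y_n;  k2=λ(1+4/11z)y_n ⇒ h·k2=z(1+4/11z)y_n
  y_{n+1}/y_n = 1 − 1/4z + 5/4z(1+4/11z) = 1 + z + 5/11z²
  R(z) = 1 + z + 5/11z².

Solve |R(x)|<1 on ℝ⁻.
x=-0.96: |R|=0.4589
R=1: x+5/11x²=0 ⇒ x=−11/5=-2.2000; min R=1−1/(4·5/11)=0.4500>−1
Confirm numerically:
  x=-1.921: |R|=0.75638 <1
  x=-1.683: |R|=0.60450 <1
  x=-1.174: |R|=0.45249 <1
  x=-1.083: |R|=0.45013 <1
  x=-2.787: |R|=1.74362 >1
  x=-2.465: |R|=1.29692 >1
So |R|<1 on (-2.2000, 0).

(-2.2000,0); λ=-10 ⇒ h* = (11/5)/10 = 0.2200.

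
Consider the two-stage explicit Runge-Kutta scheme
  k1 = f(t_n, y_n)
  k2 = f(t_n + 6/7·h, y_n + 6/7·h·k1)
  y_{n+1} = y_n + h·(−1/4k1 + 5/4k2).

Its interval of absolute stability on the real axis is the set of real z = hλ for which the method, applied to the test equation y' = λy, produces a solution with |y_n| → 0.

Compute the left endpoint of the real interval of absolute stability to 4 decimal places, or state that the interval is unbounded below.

On y'=λy, z=hλ:
  k1=λy_n ⇒ h·k1=z·y_n;  k2=λ(1+6/7z)y_n ⇒ h·k2=z(1+6/7z)y_n
  y_{n+1}/y_n = 1 − 1/4z + 5/4z(1+6/7z) = 1 + z + 15/14z²
  R(z) = 1 + z + 15/14z².

Need |R(x)|<1, x<0.
x=-1.18: |R|=1.3119
R=1: x+15/14x²=0 ⇒ x=−14/15=-0.9333; min R=1−1/(4·15/14)=0.7667>−1
Confirm numerically:
  x=-0.889: |R|=0.95777 <1
  x=-0.834: |R|=0.91124 <1
  x=-0.768: |R|=0.86395 <1
  x=-0.422: |R|=0.76880 <1
  x=-1.360: |R|=1.62171 >1
  x=-1.147: |R|=1.26258 >1
  x=-1.047: |R|=1.12751 >1
So |R|<1 on (-0.9333, 0).

left endpoint -0.9333.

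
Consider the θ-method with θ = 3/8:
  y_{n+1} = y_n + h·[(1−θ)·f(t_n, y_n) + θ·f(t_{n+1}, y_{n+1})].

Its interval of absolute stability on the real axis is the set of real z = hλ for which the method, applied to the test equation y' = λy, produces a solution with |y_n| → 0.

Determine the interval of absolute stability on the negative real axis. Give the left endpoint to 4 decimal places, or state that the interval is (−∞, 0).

Set f=λy, z=hλ:
  y_{n+1} = y_n + z·[5/8·y_n + 3/8·y_{n+1}] ⇒ (1 − 3/8z)y_{n+1} = (1 + 5/8z)y_n
  R(z) = (1 + 5/8z)/(1 − 3/8z).

Solve |R(x)|<1 on ℝ⁻.
x=-0.6: |R|=0.5102
R=−1: 1+5/8x = −1+3/8x ⇒ -1/4x=2 ⇒ x=2/(-1/4)=-8.0000
Confirm numerically:
  x=-7.584: |R|=0.97294 <1
  x=-7.218: |R|=0.94726 <1
  x=-4.874: |R|=0.72363 <1
  x=-8.216: |R|=1.01323 >1
  x=-8.208: |R|=1.01275 >1
Stable set (-8.0000, 0).

(-8.0000, 0).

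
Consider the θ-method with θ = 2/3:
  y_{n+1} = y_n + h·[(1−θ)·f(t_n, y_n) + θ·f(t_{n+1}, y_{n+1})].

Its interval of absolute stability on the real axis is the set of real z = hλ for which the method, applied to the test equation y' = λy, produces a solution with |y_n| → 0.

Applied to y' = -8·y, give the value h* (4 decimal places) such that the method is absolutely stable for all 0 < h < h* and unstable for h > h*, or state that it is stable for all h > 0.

Set f=λy, z=hλ:
  y_{n+1} = y_n + z·[1/3·y_n + 2/3·y_{n+1}] ⇒ (1 − 2/3z)y_{n+1} = (1 + 1/3z)y_n
  ⇒ R(z) = (1 + 1/3z)/(1 − 2/3z).

Find x<0 with |R(x)|<1.
x=-1.31: |R|=0.3007
x=-2: |R|=0.1429
x=-10: |R|=0.3043
x=-100: |R|=0.4778
θ=2/3≥1/2 ⇒ |1+1/3x|<|1−2/3x| ∀x<0 ⇒ stable on all of ℝ⁻.

unbounded; (−∞, 0). Any h>0 works for λ=-8.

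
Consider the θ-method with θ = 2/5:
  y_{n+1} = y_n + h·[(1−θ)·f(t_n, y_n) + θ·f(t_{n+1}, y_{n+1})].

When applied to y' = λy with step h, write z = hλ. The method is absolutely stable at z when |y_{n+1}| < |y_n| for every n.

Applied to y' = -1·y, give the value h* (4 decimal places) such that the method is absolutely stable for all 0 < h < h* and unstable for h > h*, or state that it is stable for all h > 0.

(-10.0000,0); λ=-1 ⇒ h* = (10)/1 = 10.0000.

Set f=λy, z=hλ:
  y_{n+1} = y_n + z·[3/5·y_n + 2/5·y_{n+1}] ⇒ (1 − 2/5z)y_{n+1} = (1 + 3/5z)y_n
  R(z) = (1 + 3/5z)/(1 − 2/5z).

Solve |R(x)|<1 on ℝ⁻.
x=-0.33: |R|=0.7085
R=−1: 1+3/5x = −1+2/5x ⇒ -1/5x=2 ⇒ x=2/(-1/5)=-10.0000
Confirm numerically:
  x=-9.467: |R|=0.97773 <1
  x=-8.356: |R|=0.92428 <1
  x=-7.164: |R|=0.85327 <1
  x=-5.203: |R|=0.68863 <1
  x=-10.332: |R|=1.01294 >1
  x=-10.273: |R|=1.01069 >1
Stable set (-10.0000, 0).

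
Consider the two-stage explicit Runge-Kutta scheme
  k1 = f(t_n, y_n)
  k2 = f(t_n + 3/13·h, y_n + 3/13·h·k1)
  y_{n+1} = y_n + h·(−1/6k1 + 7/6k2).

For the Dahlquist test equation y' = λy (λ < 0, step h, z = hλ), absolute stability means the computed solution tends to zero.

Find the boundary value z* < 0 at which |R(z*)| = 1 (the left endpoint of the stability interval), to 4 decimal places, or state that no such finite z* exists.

z* = -3.7143.

With y'=λy (z=hλ):
  k1=λy_n ⇒ h·k1=z·y_n;  k2=λ(1+3/13z)y_n ⇒ h·k2=z(1+3/13z)y_n
  y_{n+1}/y_n = 1 − 1/6z + 7/6z(1+3/13z) = 1 + z + 7/26z²
  so R(z) = 1 + z + 7/26z².

Need |R(x)|<1, x<0.
x=-1.14: |R|=0.2099
R=1: x+7/26x²=0 ⇒ x=−26/7=-3.7143; min R=1−1/(4·7/26)=0.0714>−1
Confirm numerically:
  x=-3.648: |R|=0.93490 <1
  x=-2.622: |R|=0.22893 <1
  x=-1.634: |R|=0.08483 <1
  x=-4.209: |R|=1.56061 >1
  x=-4.152: |R|=1.48930 >1
  x=-4.115: |R|=1.44395 >1
Interval (-3.7143, 0).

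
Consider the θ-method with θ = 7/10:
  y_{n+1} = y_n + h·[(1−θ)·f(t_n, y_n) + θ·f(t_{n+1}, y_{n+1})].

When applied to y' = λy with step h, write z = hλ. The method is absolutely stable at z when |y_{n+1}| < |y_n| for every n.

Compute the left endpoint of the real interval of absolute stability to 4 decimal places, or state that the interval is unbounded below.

With y'=λy (z=hλ):
  y_{n+1} = y_n + z·[3/10·y_n + 7/10·y_{n+1}] ⇒ (1 − 7/10z)y_{n+1} = (1 + 3/10z)y_n
  ⇒ R(z) = (1 + 3/10z)/(1 − 7/10z).

Boundary: |R(x)|=1, x<0.
x=-0.77: |R|=0.4997
x=-2: |R|=0.1667
x=-10: |R|=0.2500
x=-100: |R|=0.4085
θ=7/10≥1/2 ⇒ |1+3/10x|<|1−7/10x| ∀x<0 ⇒ unbounded interval.

(−∞, 0) — no finite endpoint.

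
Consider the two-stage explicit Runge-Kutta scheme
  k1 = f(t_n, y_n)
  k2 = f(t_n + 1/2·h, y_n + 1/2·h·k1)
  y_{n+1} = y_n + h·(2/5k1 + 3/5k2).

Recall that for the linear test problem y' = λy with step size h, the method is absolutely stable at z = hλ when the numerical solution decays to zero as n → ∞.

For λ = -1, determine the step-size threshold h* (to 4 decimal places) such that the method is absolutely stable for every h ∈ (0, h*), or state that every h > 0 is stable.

(-3.3333,0); λ=-1 ⇒ h* = (10/3)/1 = 3.3333.

Set f=λy, z=hλ:
  k1=λy_n ⇒ h·k1=z·y_n;  k2=λ(1+1/2z)y_n ⇒ h·k2=z(1+1/2z)y_n
  y_{n+1}/y_n = 1 + 2/5z + 3/5z(1+1/2z) = 1 + z + 3/10z²
  R(z) = 1 + z + 3/10z².

Boundary: |R(x)|=1, x<0.
x=-1: |R|=0.3000
R=1: x+3/10x²=0 ⇒ x=−10/3=-3.3333; min R=1−1/(4·3/10)=0.1667>−1
Confirm numerically:
  x=-3.026: |R|=0.72100 <1
  x=-2.401: |R|=0.32844 <1
  x=-2.155: |R|=0.23821 <1
  x=-1.910: |R|=0.18443 <1
  x=-3.825: |R|=1.56419 >1
  x=-3.493: |R|=1.16731 >1
So |R|<1 on (-3.3333, 0).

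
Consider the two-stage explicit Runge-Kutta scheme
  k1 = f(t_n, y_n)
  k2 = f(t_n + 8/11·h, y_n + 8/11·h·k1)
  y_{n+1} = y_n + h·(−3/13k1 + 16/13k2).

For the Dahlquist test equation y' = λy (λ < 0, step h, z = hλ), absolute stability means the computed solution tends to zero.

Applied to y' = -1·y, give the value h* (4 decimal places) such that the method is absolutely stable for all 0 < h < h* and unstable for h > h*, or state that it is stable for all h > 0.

(-1.1172,0); λ=-1 ⇒ h* = (143/128)/1 = 1.1172.

With y'=λy (z=hλ):
  k1=λy_n ⇒ h·k1=z·y_n;  k2=λ(1+8/11z)y_n ⇒ h·k2=z(1+8/11z)y_n
  y_{n+1}/y_n = 1 − 3/13z + 16/13z(1+8/11z) = 1 + z + 128/143z²
  ⇒ R(z) = 1 + z + 128/143z².

Need |R(x)|<1, x<0.
x=-0.86: |R|=0.8020
R=1: x+128/143x²=0 ⇒ x=−143/128=-1.1172; min R=1−1/(4·128/143)=0.7207>−1
Confirm numerically:
  x=-0.791: |R|=0.76905 <1
  x=-0.714: |R|=0.74232 <1
  x=-0.652: |R|=0.72851 <1
  x=-0.447: |R|=0.73185 <1
  x=-1.680: |R|=1.84634 >1
  x=-1.523: |R|=1.55322 >1
Interval (-1.1172, 0).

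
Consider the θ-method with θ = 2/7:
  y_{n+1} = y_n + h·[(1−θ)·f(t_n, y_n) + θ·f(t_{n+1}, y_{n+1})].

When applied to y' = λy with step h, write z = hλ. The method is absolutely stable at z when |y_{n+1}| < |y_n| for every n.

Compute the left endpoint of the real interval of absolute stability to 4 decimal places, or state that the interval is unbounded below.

left endpoint -4.6667.

On y'=λy, z=hλ:
  y_{n+1} = y_n + z·[5/7·y_n + 2/7·y_{n+1}] ⇒ (1 − 2/7z)y_{n+1} = (1 + 5/7z)y_n
  R(z) = (1 + 5/7z)/(1 − 2/7z).

Need |R(x)|<1, x<0.
x=-0.52: |R|=0.5473
R=−1: 1+5/7x = −1+2/7x ⇒ -3/7x=2 ⇒ x=2/(-3/7)=-4.6667
Confirm numerically:
  x=-4.566: |R|=0.98128 <1
  x=-3.055: |R|=0.63120 <1
  x=-2.943: |R|=0.59871 <1
  x=-4.773: |R|=1.01928 >1
  x=-4.692: |R|=1.00464 >1
Stable set (-4.6667, 0).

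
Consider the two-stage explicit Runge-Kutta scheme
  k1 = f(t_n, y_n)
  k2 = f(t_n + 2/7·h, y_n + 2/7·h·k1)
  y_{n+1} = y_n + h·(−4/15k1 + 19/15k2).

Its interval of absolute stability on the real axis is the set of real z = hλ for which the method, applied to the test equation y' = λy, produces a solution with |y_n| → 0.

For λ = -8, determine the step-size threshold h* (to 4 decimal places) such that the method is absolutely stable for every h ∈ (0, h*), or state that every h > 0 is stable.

(-2.7632,0); λ=-8 ⇒ h* = (105/38)/8 = 0.3454.

With y'=λy (z=hλ):
  k1=λy_n ⇒ h·k1=z·y_n;  k2=λ(1+2/7z)y_n ⇒ h·k2=z(1+2/7z)y_n
  y_{n+1}/y_n = 1 − 4/15z + 19/15z(1+2/7z) = 1 + z + 38/105z²
  Hence R(z) = 1 + z + 38/105z².

Need |R(x)|<1, x<0.
x=-1.74: |R|=0.3557
R=1: x+38/105x²=0 ⇒ x=−105/38=-2.7632; min R=1−1/(4·38/105)=0.3092>−1
Confirm numerically:
  x=-2.740: |R|=0.97704 <1
  x=-1.372: |R|=0.30924 <1
  x=-1.330: |R|=0.31017 <1
  x=-1.187: |R|=0.32291 <1
  x=-3.164: |R|=1.45899 >1
  x=-3.086: |R|=1.36056 >1
  x=-2.864: |R|=1.10452 >1
Stable set (-2.7632, 0).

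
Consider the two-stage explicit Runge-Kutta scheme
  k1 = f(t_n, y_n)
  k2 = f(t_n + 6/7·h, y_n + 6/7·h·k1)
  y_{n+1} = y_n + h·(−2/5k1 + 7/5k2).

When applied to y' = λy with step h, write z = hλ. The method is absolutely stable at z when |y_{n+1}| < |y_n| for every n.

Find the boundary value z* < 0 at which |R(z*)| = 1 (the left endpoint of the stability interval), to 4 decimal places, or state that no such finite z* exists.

Test eqn y'=λy, z=hλ:
  k1=λy_n ⇒ h·k1=z·y_n;  k2=λ(1+6/7z)y_n ⇒ h·k2=z(1+6/7z)y_n
  y_{n+1}/y_n = 1 − 2/5z + 7/5z(1+6/7z) = 1 + z + 6/5z²
  ⇒ R(z) = 1 + z + 6/5z².

Find x<0 with |R(x)|<1.
x=-1.24: |R|=1.6051
R=1: x+6/5x²=0 ⇒ x=−5/6=-0.8333; min R=1−1/(4·6/5)=0.7917>−1
Confirm numerically:
  x=-0.575: |R|=0.82175 <1
  x=-0.512: |R|=0.80257 <1
  x=-0.450: |R|=0.79300 <1
  x=-0.425: |R|=0.79175 <1
  x=-1.386: |R|=1.91920 >1
  x=-1.071: |R|=1.30545 >1
  x=-1.069: |R|=1.30231 >1
So |R|<1 on (-0.8333, 0).

z* = -0.8333.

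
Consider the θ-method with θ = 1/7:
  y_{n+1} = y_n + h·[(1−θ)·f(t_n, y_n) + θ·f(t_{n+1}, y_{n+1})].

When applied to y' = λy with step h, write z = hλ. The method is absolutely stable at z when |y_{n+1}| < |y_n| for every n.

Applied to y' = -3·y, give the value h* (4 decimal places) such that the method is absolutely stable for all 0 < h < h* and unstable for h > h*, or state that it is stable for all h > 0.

(-2.8000,0); λ=-3 ⇒ h* = (14/5)/3 = 0.9333.

Test eqn y'=λy, z=hλ:
  y_{n+1} = y_n + z·[6/7·y_n + 1/7·y_{n+1}] ⇒ (1 − 1/7z)y_{n+1} = (1 + 6/7z)y_n
  ⇒ R(z) = (1 + 6/7z)/(1 − 1/7z).

Find x<0 with |R(x)|<1.
x=-1.11: |R|=0.0419
R=−1: 1+6/7x = −1+1/7x ⇒ -5/7x=2 ⇒ x=2/(-5/7)=-2.8000
Confirm numerically:
  x=-2.695: |R|=0.94585 <1
  x=-2.519: |R|=0.85240 <1
  x=-1.175: |R|=0.00612 <1
  x=-3.298: |R|=1.24179 >1
  x=-3.144: |R|=1.16956 >1
  x=-3.010: |R|=1.10490 >1
Stable set (-2.8000, 0).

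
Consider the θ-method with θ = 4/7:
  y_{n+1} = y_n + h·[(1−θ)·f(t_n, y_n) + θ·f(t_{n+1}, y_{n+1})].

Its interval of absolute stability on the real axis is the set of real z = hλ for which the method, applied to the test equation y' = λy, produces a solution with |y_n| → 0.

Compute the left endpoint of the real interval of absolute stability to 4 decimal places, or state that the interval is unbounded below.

Set f=λy, z=hλ:
  y_{n+1} = y_n + z·[3/7·y_n + 4/7·y_{n+1}] ⇒ (1 − 4/7z)y_{n+1} = (1 + 3/7z)y_n
  ⇒ R(z) = (1 + 3/7z)/(1 − 4/7z).

Solve |R(x)|<1 on ℝ⁻.
x=-1.43: |R|=0.2131
x=-2: |R|=0.0667
x=-10: |R|=0.4894
x=-100: |R|=0.7199
θ=4/7≥1/2 ⇒ |1+3/7x|<|1−4/7x| ∀x<0 ⇒ stable on all of ℝ⁻.

unbounded; (−∞, 0).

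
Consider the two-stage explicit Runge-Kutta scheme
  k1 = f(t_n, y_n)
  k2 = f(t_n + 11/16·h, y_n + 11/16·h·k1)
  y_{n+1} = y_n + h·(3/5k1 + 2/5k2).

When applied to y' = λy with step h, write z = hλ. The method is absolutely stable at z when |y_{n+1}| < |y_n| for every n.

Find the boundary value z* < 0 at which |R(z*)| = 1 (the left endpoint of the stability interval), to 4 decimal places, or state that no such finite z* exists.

left endpoint -3.6364.

Set f=λy, z=hλ:
  k1=λy_n ⇒ h·k1=z·y_n;  k2=λ(1+11/16z)y_n ⇒ h·k2=z(1+11/16z)y_n
  y_{n+1}/y_n = 1 + 3/5z + 2/5z(1+11/16z) = 1 + z + 11/40z²
  Hence R(z) = 1 + z + 11/40z².

Solve |R(x)|<1 on ℝ⁻.
x=-0.51: |R|=0.5615
R=1: x+11/40x²=0 ⇒ x=−40/11=-3.6364; min R=1−1/(4·11/40)=0.0909>−1
Confirm numerically:
  x=-3.597: |R|=0.96106 <1
  x=-2.252: |R|=0.14266 <1
  x=-1.904: |R|=0.09293 <1
  x=-4.182: |R|=1.62751 >1
  x=-3.680: |R|=1.04416 >1
Stable set (-3.6364, 0).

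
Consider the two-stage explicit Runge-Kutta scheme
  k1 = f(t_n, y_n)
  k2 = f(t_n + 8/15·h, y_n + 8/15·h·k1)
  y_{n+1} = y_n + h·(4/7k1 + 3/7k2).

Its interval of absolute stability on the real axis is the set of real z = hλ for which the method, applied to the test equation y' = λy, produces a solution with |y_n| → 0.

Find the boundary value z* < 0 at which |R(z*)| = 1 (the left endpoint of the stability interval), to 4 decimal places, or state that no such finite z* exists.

Test eqn y'=λy, z=hλ:
  k1=λy_n ⇒ h·k1=z·y_n;  k2=λ(1+8/15z)y_n ⇒ h·k2=z(1+8/15z)y_n
  y_{n+1}/y_n = 1 + 4/7z + 3/7z(1+8/15z) = 1 + z + 8/35z²
  ⇒ R(z) = 1 + z + 8/35z².

Need |R(x)|<1, x<0.
x=-1.79: |R|=0.0576
R=1: x+8/35x²=0 ⇒ x=−35/8=-4.3750; min R=1−1/(4·8/35)=-0.0938>−1
Confirm numerically:
  x=-3.495: |R|=0.29701 <1
  x=-3.365: |R|=0.22317 <1
  x=-3.117: |R|=0.10373 <1
  x=-4.865: |R|=1.54488 >1
  x=-4.628: |R|=1.26763 >1
  x=-4.434: |R|=1.05980 >1
Interval (-4.3750, 0).

left endpoint -4.3750.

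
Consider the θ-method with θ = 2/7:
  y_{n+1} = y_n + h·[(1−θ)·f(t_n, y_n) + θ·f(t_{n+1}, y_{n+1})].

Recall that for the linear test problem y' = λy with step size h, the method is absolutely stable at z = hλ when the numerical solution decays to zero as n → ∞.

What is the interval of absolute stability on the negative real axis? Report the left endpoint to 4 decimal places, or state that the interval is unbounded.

(-4.6667, 0).

Test eqn y'=λy, z=hλ:
  y_{n+1} = y_n + z·[5/7·y_n + 2/7·y_{n+1}] ⇒ (1 − 2/7z)y_{n+1} = (1 + 5/7z)y_n
  Hence R(z) = (1 + 5/7z)/(1 − 2/7z).

Solve |R(x)|<1 on ℝ⁻.
x=-1.02: |R|=0.2102
R=−1: 1+5/7x = −1+2/7x ⇒ -3/7x=2 ⇒ x=2/(-3/7)=-4.6667
Confirm numerically:
  x=-3.923: |R|=0.84972 <1
  x=-3.723: |R|=0.80403 <1
  x=-2.611: |R|=0.49542 <1
  x=-5.173: |R|=1.08757 >1
  x=-5.018: |R|=1.06187 >1
  x=-4.717: |R|=1.00919 >1
Stable set (-4.6667, 0).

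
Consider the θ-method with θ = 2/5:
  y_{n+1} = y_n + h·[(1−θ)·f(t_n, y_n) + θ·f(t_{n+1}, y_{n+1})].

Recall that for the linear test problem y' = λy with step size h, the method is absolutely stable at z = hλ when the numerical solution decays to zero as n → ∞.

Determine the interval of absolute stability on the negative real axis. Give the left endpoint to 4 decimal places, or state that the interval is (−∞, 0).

(-10.0000, 0).

On y'=λy, z=hλ:
  y_{n+1} = y_n + z·[3/5·y_n + 2/5·y_{n+1}] ⇒ (1 − 2/5z)y_{n+1} = (1 + 3/5z)y_n
  ⇒ R(z) = (1 + 3/5z)/(1 − 2/5z).

Find x<0 with |R(x)|<1.
x=-1.76: |R|=0.0329
R=−1: 1+3/5x = −1+2/5x ⇒ -1/5x=2 ⇒ x=2/(-1/5)=-10.0000
Confirm numerically:
  x=-9.977: |R|=0.99908 <1
  x=-9.883: |R|=0.99528 <1
  x=-5.140: |R|=0.68194 <1
  x=-10.585: |R|=1.02235 >1
  x=-10.390: |R|=1.01513 >1
Stable set (-10.0000, 0).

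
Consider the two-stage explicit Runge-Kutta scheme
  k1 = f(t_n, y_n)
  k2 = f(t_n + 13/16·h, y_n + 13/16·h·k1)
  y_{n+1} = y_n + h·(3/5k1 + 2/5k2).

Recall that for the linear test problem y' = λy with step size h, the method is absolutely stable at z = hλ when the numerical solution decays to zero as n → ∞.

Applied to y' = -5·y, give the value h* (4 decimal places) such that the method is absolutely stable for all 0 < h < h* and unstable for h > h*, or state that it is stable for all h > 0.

(-3.0769,0); λ=-5 ⇒ h* = (40/13)/5 = 0.6154.

With y'=λy (z=hλ):
  k1=λy_n ⇒ h·k1=z·y_n;  k2=λ(1+13/16z)y_n ⇒ h·k2=z(1+13/16z)y_n
  y_{n+1}/y_n = 1 + 3/5z + 2/5z(1+13/16z) = 1 + z + 13/40z²
  Hence R(z) = 1 + z + 13/40z².

Need |R(x)|<1, x<0.
x=-1.21: |R|=0.2658
R=1: x+13/40x²=0 ⇒ x=−40/13=-3.0769; min R=1−1/(4·13/40)=0.2308>−1
Confirm numerically:
  x=-2.831: |R|=0.77373 <1
  x=-2.828: |R|=0.77121 <1
  x=-2.608: |R|=0.60254 <1
  x=-1.697: |R|=0.23894 <1
  x=-3.577: |R|=1.58135 >1
  x=-3.542: |R|=1.53537 >1
  x=-3.526: |R|=1.51462 >1
Stable set (-3.0769, 0).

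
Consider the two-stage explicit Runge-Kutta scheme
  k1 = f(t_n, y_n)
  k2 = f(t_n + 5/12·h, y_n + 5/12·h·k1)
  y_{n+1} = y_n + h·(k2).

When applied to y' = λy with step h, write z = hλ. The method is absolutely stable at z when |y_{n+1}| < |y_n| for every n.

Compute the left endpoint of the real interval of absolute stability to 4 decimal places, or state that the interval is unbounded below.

Set f=λy, z=hλ:
  k1=λy_n ⇒ h·k1=z·y_n;  k2=λ(1+5/12z)y_n ⇒ h·k2=z(1+5/12z)y_n
  y_{n+1}/y_n = 1 + z(1+5/12z) = 1 + z + 5/12z²
  Hence R(z) = 1 + z + 5/12z².

Find x<0 with |R(x)|<1.
x=-1.49: |R|=0.4350
R=1: x+5/12x²=0 ⇒ x=−12/5=-2.4000; min R=1−1/(4·5/12)=0.4000>−1
Confirm numerically:
  x=-2.285: |R|=0.89051 <1
  x=-2.194: |R|=0.81168 <1
  x=-2.055: |R|=0.70459 <1
  x=-0.962: |R|=0.42360 <1
  x=-2.867: |R|=1.55787 >1
  x=-2.738: |R|=1.38560 >1
Stable set (-2.4000, 0).

z* = -2.4000.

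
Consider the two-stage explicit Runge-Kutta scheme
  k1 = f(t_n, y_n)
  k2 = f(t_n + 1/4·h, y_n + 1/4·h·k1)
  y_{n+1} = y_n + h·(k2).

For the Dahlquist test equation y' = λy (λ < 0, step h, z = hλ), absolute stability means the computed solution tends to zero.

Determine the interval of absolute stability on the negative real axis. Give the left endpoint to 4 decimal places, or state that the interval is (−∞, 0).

z∈(-4.0000,0).

Set f=λy, z=hλ:
  k1=λy_n ⇒ h·k1=z·y_n;  k2=λ(1+1/4z)y_n ⇒ h·k2=z(1+1/4z)y_n
  y_{n+1}/y_n = 1 + z(1+1/4z) = 1 + z + 1/4z²
  ⇒ R(z) = 1 + z + 1/4z².

Boundary: |R(x)|=1, x<0.
x=-0.68: |R|=0.4356
R=1: x+1/4x²=0 ⇒ x=−4=-4.0000; min R=1−1/(4·1/4)=0.0000>−1
Confirm numerically:
  x=-3.818: |R|=0.82628 <1
  x=-3.340: |R|=0.44890 <1
  x=-2.983: |R|=0.24157 <1
  x=-2.769: |R|=0.14784 <1
  x=-4.581: |R|=1.66539 >1
  x=-4.478: |R|=1.53512 >1
  x=-4.171: |R|=1.17831 >1
So |R|<1 on (-4.0000, 0).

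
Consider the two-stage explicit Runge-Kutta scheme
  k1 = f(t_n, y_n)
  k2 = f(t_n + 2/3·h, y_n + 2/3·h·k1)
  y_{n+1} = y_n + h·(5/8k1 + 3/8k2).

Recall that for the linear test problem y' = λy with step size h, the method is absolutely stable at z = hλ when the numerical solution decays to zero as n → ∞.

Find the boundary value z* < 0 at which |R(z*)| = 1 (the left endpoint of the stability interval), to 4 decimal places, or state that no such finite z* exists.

On y'=λy, z=hλ:
  k1=λy_n ⇒ h·k1=z·y_n;  k2=λ(1+2/3z)y_n ⇒ h·k2=z(1+2/3z)y_n
  y_{n+1}/y_n = 1 + 5/8z + 3/8z(1+2/3z) = 1 + z + 1/4z²
  R(z) = 1 + z + 1/4z².

Boundary: |R(x)|=1, x<0.
x=-0.5: |R|=0.5625
R=1: x+1/4x²=0 ⇒ x=−4=-4.0000; min R=1−1/(4·1/4)=0.0000>−1
Confirm numerically:
  x=-3.694: |R|=0.71741 <1
  x=-3.691: |R|=0.71487 <1
  x=-3.418: |R|=0.50268 <1
  x=-2.963: |R|=0.23184 <1
  x=-4.483: |R|=1.54132 >1
  x=-4.336: |R|=1.36422 >1
  x=-4.147: |R|=1.15240 >1
So |R|<1 on (-4.0000, 0).

z* = -4.0000.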